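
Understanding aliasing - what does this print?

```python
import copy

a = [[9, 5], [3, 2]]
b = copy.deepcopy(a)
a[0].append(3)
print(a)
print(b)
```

Key concept: deep copy is fully independent.
Step by step:
`a = [[9, 5], [3, 2]]` → a = [[9, 5], [3, 2]]
`b = copy.deepcopy(a)` → b = [[9, 5], [3, 2]]
`a[0].append(3)` → a = [[9, 5, 3], [3, 2]]
`print(a)` → prints [[9, 5, 3], [3, 2]]
`print(b)` → prints [[9, 5], [3, 2]]

Answer:
[[9, 5, 3], [3, 2]]
[[9, 5], [3, 2]]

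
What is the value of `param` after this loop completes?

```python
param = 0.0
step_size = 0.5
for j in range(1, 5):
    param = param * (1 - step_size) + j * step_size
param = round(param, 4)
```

Moving average with lr=0.5
`param` takes the values: 0.0 → 0.5 → 1.25 → 2.125 → 3.0625

Answer: 3.0625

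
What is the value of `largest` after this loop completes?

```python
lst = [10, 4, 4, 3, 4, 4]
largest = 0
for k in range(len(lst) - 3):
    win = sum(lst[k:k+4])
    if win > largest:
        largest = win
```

Max sum of 4-element window in [10, 4, 4, 3, 4, 4]
`largest` takes the values: 0 → 21

Answer: 21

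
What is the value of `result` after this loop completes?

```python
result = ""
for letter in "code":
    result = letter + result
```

Reverse 'code'
`result` takes the values: "" → "c" → "oc" → "doc" → "edoc"

Answer: "edoc"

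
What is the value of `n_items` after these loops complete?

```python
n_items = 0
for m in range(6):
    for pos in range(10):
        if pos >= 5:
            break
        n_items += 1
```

Inner breaks at 5, outer runs 6 times
`n_items` takes the values: 0 → 1 → 2 → 3 → 4 → 5 → 6 → 7 → 8 → 9 → 10 → 11 → 12 → 13 → 14 → 15 → 16 → 17 → 18 → 19 → 20 → 21 → 22 → 23 → 24 → 25 → 26 → 27 → 28 → 29 → 30

Answer: 30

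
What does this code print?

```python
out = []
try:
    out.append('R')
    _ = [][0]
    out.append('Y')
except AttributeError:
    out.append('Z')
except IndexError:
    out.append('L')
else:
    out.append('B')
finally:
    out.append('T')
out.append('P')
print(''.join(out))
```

Execution trace: 'R' (try body) → 'L' (except IndexError) → 'T' (finally) → 'P' (after the try/except). Output: RLTP

Answer: RLTP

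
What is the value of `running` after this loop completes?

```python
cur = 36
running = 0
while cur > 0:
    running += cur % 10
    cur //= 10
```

Sum digits of 36
`running` takes the values: 0 → 6 → 9

Answer: 9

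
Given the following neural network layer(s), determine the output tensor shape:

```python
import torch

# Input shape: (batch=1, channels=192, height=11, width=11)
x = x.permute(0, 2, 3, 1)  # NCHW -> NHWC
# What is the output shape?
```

Input: (1, 192, 11, 11) -> Output: (1, 11, 11, 192)

Answer: (1, 11, 11, 192)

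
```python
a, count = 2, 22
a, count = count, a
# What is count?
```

Trace:
`a, count = 2, 22` → a = 2; count = 22
`a, count = count, a` → a = 22; count = 2
So count = 2

Answer: 2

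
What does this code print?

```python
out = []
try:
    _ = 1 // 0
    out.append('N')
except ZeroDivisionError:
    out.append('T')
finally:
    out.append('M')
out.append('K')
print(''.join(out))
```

Execution trace: 'T' (except ZeroDivisionError) → 'M' (finally) → 'K' (after the try/except). Output: TMK

Answer: TMK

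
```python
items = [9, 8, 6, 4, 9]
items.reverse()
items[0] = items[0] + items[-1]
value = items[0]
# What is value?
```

Trace:
`items = [9, 8, 6, 4, 9]` → items = [9, 8, 6, 4, 9]
`items.reverse()` → items = [9, 4, 6, 8, 9]
`items[0] = items[0] + items[-1]` → items = [18, 4, 6, 8, 9]
`value = items[0]` → value = 18
So value = 18

Answer: 18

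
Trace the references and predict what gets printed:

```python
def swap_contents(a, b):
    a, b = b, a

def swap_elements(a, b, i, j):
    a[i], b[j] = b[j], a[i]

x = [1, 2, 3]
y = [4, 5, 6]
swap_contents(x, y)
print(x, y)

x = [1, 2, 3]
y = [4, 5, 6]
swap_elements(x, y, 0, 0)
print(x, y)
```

Key concept: parameter rebinding vs mutation.
Step by step:
`x = [1, 2, 3]` → x = [1, 2, 3]
`y = [4, 5, 6]` → y = [4, 5, 6]
`swap_contents(x, y)` → no visible change to tracked variables
`print(x, y)` → prints [1, 2, 3] [4, 5, 6]
`x = [1, 2, 3]` → x = [1, 2, 3]
`y = [4, 5, 6]` → y = [4, 5, 6]
`swap_elements(x, y, 0, 0)` → x = [4, 2, 3]; y = [1, 5, 6]
`print(x, y)` → prints [4, 2, 3] [1, 5, 6]

Answer:
[1, 2, 3] [4, 5, 6]
[4, 2, 3] [1, 5, 6]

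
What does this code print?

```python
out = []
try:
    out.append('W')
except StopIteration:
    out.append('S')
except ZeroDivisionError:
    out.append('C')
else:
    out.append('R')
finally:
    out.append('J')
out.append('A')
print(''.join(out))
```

Execution trace: 'W' (try body, no exception) → 'R' (else) → 'J' (finally) → 'A' (after the try/except). Output: WRJA

Answer: WRJA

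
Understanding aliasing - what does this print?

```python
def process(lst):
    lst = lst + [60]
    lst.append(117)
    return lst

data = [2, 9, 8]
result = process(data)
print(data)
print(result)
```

Key concept: rebinding parameter vs mutation.
Step by step:
`data = [2, 9, 8]` → data = [2, 9, 8]
`result = process(data)` → result = [2, 9, 8, 60, 117]
`print(data)` → prints [2, 9, 8]
`print(result)` → prints [2, 9, 8, 60, 117]

Answer:
[2, 9, 8]
[2, 9, 8, 60, 117]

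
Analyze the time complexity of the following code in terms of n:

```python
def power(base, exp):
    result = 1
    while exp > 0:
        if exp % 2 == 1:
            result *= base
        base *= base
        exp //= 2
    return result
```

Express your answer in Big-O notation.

This is Exponentiation by squaring. Time complexity: O(log n).

Answer: O(log n)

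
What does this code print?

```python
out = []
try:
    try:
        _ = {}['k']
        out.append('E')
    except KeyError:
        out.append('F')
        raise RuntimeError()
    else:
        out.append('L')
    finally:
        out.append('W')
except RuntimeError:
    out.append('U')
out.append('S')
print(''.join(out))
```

Execution trace: 'F' (inner except KeyError) → 'W' (inner finally) → 'U' (outer except RuntimeError) → 'S' (after the try/except). Output: FWUS

Answer: FWUS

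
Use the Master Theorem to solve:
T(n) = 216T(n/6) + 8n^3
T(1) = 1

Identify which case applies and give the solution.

a=216, b=6, f(n)=8n^3. log_6(216) = 3. Since c=3 = 3, Case 2 applies: T(n) = Θ(n^log_b(a) · log n) = O(n^3 log n).

Answer: O(n^3 log n) - Case 2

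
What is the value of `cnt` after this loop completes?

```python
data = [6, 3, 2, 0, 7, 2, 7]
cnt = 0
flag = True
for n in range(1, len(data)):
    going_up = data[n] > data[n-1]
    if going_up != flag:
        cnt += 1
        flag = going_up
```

Count direction changes in [6, 3, 2, 0, 7, 2, 7]
`cnt` takes the values: 0 → 1 → 2 → 3 → 4

Answer: 4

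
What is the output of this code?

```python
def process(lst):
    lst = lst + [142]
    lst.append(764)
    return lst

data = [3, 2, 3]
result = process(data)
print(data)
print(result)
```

Key concept: rebinding parameter vs mutation.
Step by step:
`data = [3, 2, 3]` → data = [3, 2, 3]
`result = process(data)` → result = [3, 2, 3, 142, 764]
`print(data)` → prints [3, 2, 3]
`print(result)` → prints [3, 2, 3, 142, 764]

Answer:
[3, 2, 3]
[3, 2, 3, 142, 764]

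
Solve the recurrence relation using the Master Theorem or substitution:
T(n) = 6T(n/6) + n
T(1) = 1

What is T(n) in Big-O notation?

By Master Theorem: a=6, b=6, f(n)=n. Since log_6(6) = 1 and f(n) = Θ(n^1), Case 2 applies. T(n) = O(n log n).

Answer: O(n log n)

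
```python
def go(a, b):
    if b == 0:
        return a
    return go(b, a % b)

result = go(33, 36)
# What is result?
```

go(33, 36) -> go(36, 33) -> go(33, 3) -> go(3, 0) -> 3

Answer: 3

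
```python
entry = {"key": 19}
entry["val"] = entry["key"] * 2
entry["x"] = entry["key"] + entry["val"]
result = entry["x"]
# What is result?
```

Trace:
`entry = {"key": 19}` → entry = {'key': 19}
`entry["val"] = entry["key"] * 2` → entry = {'key': 19, 'val': 38}
`entry["x"] = entry["key"] + entry["val"]` → entry = {'key': 19, 'val': 38, 'x': 57}
`result = entry["x"]` → result = 57
So result = 57

Answer: 57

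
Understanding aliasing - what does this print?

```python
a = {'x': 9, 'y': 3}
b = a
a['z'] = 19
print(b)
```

Key concept: dict aliasing.
Step by step:
`a = {'x': 9, 'y': 3}` → a = {'x': 9, 'y': 3}
`b = a` → b = {'x': 9, 'y': 3} (same object as a)
`a['z'] = 19` → a = {'x': 9, 'y': 3, 'z': 19} (same object as b); b = {'x': 9, 'y': 3, 'z': 19} (same object as a)
`print(b)` → prints {'x': 9, 'y': 3, 'z': 19}

Answer: {'x': 9, 'y': 3, 'z': 19}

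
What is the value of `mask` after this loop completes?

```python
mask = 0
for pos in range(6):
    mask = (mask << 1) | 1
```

Build 6 consecutive 1-bits: 0b111111
`mask` takes the values: 0 → 1 → 3 → 7 → 15 → 31 → 63

Answer: 63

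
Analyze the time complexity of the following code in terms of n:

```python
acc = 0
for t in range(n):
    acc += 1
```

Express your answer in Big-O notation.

Each loop level contributes: n. Multiplying the contributions gives O(n).

Answer: O(n)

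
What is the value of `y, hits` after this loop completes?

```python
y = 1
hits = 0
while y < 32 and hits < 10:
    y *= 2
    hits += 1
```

Double until >= 32 or 10 iterations
`y, hits` takes the values: (1, 0) → (2, 0) → (2, 1) → (4, 1) → (4, 2) → (8, 2) → (8, 3) → (16, 3) → (16, 4) → (32, 4) → (32, 5)

Answer: 32, 5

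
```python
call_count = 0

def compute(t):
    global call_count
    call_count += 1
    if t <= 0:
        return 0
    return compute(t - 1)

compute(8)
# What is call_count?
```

Linear recursion stepping by 1: 9 calls from t=8 down to ≤0.

Answer: 9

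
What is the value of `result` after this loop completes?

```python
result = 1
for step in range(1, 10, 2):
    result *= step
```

Product of 1, 3, 5, ... up to 9
`result` takes the values: 1 → 3 → 15 → 105 → 945

Answer: 945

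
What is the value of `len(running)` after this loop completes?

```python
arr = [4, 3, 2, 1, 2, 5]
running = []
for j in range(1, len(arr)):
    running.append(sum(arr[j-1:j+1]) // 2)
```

Number of 2-element averages
`running` takes the values: [] → [3] → [3, 2] → [3, 2, 1] → [3, 2, 1, 1] → [3, 2, 1, 1, 3]
So `len(running)` = 5

Answer: 5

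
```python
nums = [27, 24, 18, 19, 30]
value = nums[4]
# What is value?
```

Trace:
`nums = [27, 24, 18, 19, 30]` → nums = [27, 24, 18, 19, 30]
`value = nums[4]` → value = 30
So value = 30

Answer: 30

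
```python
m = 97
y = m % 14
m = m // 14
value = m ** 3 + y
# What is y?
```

Trace:
`m = 97` → m = 97
`y = m % 14` → y = 13
`m = m // 14` → m = 6
`value = m ** 3 + y` → value = 229
So y = 13

Answer: 13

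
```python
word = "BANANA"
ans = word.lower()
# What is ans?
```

Trace:
`word = "BANANA"` → word = 'BANANA'
`ans = word.lower()` → ans = 'banana'
So ans = 'banana'

Answer: 'banana'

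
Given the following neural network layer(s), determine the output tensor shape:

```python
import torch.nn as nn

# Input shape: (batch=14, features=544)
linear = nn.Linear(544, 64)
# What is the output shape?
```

Input: (14, 544) -> Output: (14, 64)

Answer: (14, 64)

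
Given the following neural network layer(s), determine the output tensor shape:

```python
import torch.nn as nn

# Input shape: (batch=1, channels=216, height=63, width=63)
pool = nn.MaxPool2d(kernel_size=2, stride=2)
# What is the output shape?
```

Input: (1, 216, 63, 63) -> Output: (1, 216, 31, 31)

Answer: (1, 216, 31, 31)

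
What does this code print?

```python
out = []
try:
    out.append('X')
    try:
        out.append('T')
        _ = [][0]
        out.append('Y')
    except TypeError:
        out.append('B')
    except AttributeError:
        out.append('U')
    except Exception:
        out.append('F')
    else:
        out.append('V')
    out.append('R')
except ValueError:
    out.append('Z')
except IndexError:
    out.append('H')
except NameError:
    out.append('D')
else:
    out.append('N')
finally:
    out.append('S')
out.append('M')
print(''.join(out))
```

Execution trace: 'X' (try body) → 'T' (inner try body) → 'F' (inner except Exception) → 'R' (try body, no exception) → 'N' (else) → 'S' (finally) → 'M' (after the try/except). Output: XTFRNSM

Answer: XTFRNSM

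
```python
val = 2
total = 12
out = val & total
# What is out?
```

Trace:
`val = 2` → val = 2
`total = 12` → total = 12
`out = val & total` → out = 0
So out = 0

Answer: 0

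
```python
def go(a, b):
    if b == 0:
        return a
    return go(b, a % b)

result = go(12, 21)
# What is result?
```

go(12, 21) -> go(21, 12) -> go(12, 9) -> go(9, 3) -> go(3, 0) -> 3

Answer: 3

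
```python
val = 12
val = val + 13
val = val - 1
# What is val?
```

Trace:
`val = 12` → val = 12
`val = val + 13` → val = 25
`val = val - 1` → val = 24
So val = 24

Answer: 24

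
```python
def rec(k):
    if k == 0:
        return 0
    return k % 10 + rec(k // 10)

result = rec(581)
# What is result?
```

Sum of digits of 581: 1 + 8 + 5 = 14

Answer: 14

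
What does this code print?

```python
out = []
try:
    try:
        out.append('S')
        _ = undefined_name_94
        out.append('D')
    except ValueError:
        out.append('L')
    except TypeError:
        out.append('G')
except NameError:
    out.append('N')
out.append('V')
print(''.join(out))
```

Execution trace: 'S' (try body) → 'N' (outer except NameError) → 'V' (after the try/except). Output: SNV

Answer: SNV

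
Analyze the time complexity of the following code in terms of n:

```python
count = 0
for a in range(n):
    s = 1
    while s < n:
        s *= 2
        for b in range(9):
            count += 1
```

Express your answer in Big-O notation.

Each loop level contributes: n × log n × 1. Multiplying the contributions gives O(n log n).

Answer: O(n log n)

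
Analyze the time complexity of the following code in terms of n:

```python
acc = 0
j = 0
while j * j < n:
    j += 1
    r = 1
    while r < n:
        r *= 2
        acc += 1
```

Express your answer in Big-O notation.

Each loop level contributes: √n × log n. Multiplying the contributions gives O(√n log n).

Answer: O(√n log n)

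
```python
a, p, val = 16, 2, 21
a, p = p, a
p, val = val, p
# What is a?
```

Trace:
`a, p, val = 16, 2, 21` → a = 16; p = 2; val = 21
`a, p = p, a` → a = 2; p = 16
`p, val = val, p` → p = 21; val = 16
So a = 2

Answer: 2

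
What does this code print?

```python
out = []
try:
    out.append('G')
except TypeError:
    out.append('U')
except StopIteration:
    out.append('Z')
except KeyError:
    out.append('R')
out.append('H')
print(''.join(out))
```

Execution trace: 'G' (try body, no exception) → 'H' (after the try/except). Output: GH

Answer: GH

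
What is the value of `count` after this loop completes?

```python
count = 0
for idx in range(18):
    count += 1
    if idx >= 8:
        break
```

Loop breaks when idx reaches 8, count is 9
`count` takes the values: 0 → 1 → 2 → 3 → 4 → 5 → 6 → 7 → 8 → 9

Answer: 9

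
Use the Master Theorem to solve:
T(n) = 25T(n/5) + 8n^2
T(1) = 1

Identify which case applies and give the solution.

a=25, b=5, f(n)=8n^2. log_5(25) = 2. Since c=2 = 2, Case 2 applies: T(n) = Θ(n^log_b(a) · log n) = O(n^2 log n).

Answer: O(n^2 log n) - Case 2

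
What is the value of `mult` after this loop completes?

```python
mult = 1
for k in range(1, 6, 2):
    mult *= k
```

Product of 1, 3, 5, ... up to 5
`mult` takes the values: 1 → 3 → 15

Answer: 15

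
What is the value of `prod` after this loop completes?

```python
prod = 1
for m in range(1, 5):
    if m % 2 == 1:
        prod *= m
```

Product of odd numbers 1 to 4
`prod` takes the values: 1 → 3

Answer: 3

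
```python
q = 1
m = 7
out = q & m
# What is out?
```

Trace:
`q = 1` → q = 1
`m = 7` → m = 7
`out = q & m` → out = 1
So out = 1

Answer: 1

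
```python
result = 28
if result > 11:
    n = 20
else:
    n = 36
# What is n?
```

Trace:
`result = 28` → result = 28
`if result > 11: ...` → result > 11 is True → n = 20
So n = 20

Answer: 20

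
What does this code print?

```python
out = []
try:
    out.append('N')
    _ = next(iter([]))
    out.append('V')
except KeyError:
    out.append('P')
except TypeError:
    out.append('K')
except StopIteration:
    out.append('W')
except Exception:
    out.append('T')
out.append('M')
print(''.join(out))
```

Execution trace: 'N' (try body) → 'W' (except StopIteration) → 'M' (after the try/except). Output: NWM

Answer: NWM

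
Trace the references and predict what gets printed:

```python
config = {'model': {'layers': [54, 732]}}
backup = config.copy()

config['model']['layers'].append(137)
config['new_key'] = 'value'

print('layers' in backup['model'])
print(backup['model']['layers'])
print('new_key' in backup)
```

Key concept: shallow copy gotcha with nested dict.
Step by step:
`config = {'model': {'layers': [54, 732]}}` → config = {'model': {'layers': [54, 732]}}
`backup = config.copy()` → backup = {'model': {'layers': [54, 732]}}
`config['model']['layers'].append(137)` → config = {'model': {'layers': [54, 732, 137]}}; backup = {'model': {'layers': [54, 732, 137]}}
`config['new_key'] = 'value'` → config = {'model': {'layers': [54, 732, 137]}, 'new_key': 'value'}
`print('layers' in backup['model'])` → prints True
`print(backup['model']['layers'])` → prints [54, 732, 137]
`print('new_key' in backup)` → prints False

Answer:
True
[54, 732, 137]
False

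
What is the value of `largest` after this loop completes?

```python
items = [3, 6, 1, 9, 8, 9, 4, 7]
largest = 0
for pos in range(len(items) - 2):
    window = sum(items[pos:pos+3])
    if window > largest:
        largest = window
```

Max sum of 3-element window in [3, 6, 1, 9, 8, 9, 4, 7]
`largest` takes the values: 0 → 10 → 16 → 18 → 26

Answer: 26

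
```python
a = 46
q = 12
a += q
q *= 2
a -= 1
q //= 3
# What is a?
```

Trace:
`a = 46` → a = 46
`q = 12` → q = 12
`a += q` → a = 58
`q *= 2` → q = 24
`a -= 1` → a = 57
`q //= 3` → q = 8
So a = 57

Answer: 57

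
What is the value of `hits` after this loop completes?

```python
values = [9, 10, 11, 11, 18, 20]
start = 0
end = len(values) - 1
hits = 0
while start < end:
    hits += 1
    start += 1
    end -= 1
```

Iterations until pointers meet (list length 6)
`hits` takes the values: 0 → 1 → 2 → 3

Answer: 3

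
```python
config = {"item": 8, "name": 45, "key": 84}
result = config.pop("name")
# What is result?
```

Trace:
`config = {"item": 8, "name": 45, "key": 84}` → config = {'item': 8, 'name': 45, 'key': 84}
`result = config.pop("name")` → config = {'item': 8, 'key': 84}; result = 45
So result = 45

Answer: 45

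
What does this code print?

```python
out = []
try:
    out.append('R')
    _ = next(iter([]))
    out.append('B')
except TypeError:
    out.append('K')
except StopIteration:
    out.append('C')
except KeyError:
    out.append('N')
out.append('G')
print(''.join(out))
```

Execution trace: 'R' (try body) → 'C' (except StopIteration) → 'G' (after the try/except). Output: RCG

Answer: RCG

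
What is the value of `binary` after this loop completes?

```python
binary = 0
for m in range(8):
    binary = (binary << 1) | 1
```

Build 8 consecutive 1-bits: 0b11111111
`binary` takes the values: 0 → 1 → 3 → 7 → 15 → 31 → 63 → 127 → 255

Answer: 255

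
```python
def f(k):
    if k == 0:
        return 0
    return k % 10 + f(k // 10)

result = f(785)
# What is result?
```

Sum of digits of 785: 5 + 8 + 7 = 20

Answer: 20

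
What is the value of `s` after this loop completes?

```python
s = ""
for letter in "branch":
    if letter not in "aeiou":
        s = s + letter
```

Remove vowels from 'branch'
`s` takes the values: "" → "b" → "br" → "brn" → "brnc" → "brnch"

Answer: "brnch"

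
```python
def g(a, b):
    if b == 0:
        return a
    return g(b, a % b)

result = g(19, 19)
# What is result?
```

g(19, 19) -> g(19, 0) -> 19

Answer: 19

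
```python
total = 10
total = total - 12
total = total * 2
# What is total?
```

Trace:
`total = 10` → total = 10
`total = total - 12` → total = -2
`total = total * 2` → total = -4
So total = -4

Answer: -4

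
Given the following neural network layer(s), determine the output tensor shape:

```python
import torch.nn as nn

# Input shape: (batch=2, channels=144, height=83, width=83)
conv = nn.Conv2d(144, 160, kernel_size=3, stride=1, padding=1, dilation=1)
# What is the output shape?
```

Input: (2, 144, 83, 83) -> Output: (2, 160, 83, 83)

Answer: (2, 160, 83, 83)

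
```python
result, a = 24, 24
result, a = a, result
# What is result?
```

Trace:
`result, a = 24, 24` → result = 24; a = 24
`result, a = a, result` → result = 24; a = 24
So result = 24

Answer: 24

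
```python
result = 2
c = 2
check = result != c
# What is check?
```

Trace:
`result = 2` → result = 2
`c = 2` → c = 2
`check = result != c` → check = False
So check = False

Answer: False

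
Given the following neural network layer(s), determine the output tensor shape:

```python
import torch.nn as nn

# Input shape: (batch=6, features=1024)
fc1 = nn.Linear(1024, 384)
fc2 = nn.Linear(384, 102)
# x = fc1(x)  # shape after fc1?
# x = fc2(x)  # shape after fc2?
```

Input: (6, 1024) -> after fc1: (6, 384) -> Output: (6, 102)

Answer: (6, 102)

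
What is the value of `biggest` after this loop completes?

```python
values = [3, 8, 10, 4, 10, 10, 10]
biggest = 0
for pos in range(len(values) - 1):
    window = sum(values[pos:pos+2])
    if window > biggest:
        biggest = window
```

Max sum of 2-element window in [3, 8, 10, 4, 10, 10, 10]
`biggest` takes the values: 0 → 11 → 18 → 20

Answer: 20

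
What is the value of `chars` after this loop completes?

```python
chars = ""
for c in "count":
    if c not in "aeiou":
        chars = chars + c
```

Remove vowels from 'count'
`chars` takes the values: "" → "c" → "cn" → "cnt"

Answer: "cnt"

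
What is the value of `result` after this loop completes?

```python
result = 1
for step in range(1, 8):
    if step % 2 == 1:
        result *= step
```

Product of odd numbers 1 to 7
`result` takes the values: 1 → 3 → 15 → 105

Answer: 105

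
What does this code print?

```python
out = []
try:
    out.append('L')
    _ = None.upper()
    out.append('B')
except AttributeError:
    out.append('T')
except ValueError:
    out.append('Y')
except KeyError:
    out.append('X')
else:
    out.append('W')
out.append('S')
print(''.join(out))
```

Execution trace: 'L' (try body) → 'T' (except AttributeError) → 'S' (after the try/except). Output: LTS

Answer: LTS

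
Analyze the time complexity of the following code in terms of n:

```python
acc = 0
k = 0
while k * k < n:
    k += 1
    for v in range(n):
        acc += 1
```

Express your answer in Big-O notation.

Each loop level contributes: √n × n. Multiplying the contributions gives O(n√n).

Answer: O(n√n)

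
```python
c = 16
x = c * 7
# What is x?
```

Trace:
`c = 16` → c = 16
`x = c * 7` → x = 112
So x = 112

Answer: 112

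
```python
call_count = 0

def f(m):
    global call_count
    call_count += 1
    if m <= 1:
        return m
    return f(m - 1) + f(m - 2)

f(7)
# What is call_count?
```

Calls(m) = 1 + Calls(m-1) + Calls(m-2); Calls(0)=Calls(1)=1. For m=7 this gives 41.

Answer: 41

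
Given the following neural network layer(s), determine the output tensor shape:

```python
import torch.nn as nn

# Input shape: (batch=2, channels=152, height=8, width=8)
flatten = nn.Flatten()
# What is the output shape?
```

Input: (2, 152, 8, 8) -> Output: (2, 9728)

Answer: (2, 9728)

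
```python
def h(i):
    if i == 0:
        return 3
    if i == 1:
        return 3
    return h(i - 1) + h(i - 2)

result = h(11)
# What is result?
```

Build up from base cases: h(0)=3, h(1)=3, h(2)=6, h(3)=9, h(4)=15, h(5)=24, h(6)=39, ..., h(11)=432

Answer: 432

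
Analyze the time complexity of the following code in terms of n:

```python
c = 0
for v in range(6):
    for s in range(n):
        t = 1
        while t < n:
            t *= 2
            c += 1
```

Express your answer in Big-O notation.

Each loop level contributes: 1 × n × log n. Multiplying the contributions gives O(n log n).

Answer: O(n log n)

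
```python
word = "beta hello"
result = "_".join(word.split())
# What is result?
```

Trace:
`word = "beta hello"` → word = 'beta hello'
`result = "_".join(word.split())` → result = 'beta_hello'
So result = 'beta_hello'

Answer: 'beta_hello'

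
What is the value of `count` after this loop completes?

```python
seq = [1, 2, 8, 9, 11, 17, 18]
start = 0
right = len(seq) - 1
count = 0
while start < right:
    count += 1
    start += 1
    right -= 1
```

Iterations until pointers meet (list length 7)
`count` takes the values: 0 → 1 → 2 → 3

Answer: 3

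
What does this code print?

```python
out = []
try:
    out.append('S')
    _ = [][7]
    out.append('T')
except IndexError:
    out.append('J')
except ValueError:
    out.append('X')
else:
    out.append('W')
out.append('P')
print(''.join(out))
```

Execution trace: 'S' (try body) → 'J' (except IndexError) → 'P' (after the try/except). Output: SJP

Answer: SJP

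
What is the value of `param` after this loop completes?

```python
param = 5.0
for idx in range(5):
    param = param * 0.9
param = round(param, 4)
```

Exponential decay: 5.0 * 0.9^5
`param` takes the values: 5.0 → 4.5 → 4.05 → 3.645 → 3.2805 → 2.95245 → 2.9525

Answer: 2.9525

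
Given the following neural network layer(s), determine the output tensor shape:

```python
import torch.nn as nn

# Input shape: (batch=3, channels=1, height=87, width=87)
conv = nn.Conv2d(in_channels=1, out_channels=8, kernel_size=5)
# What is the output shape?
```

Input: (3, 1, 87, 87) -> Output: (3, 8, 83, 83)

Answer: (3, 8, 83, 83)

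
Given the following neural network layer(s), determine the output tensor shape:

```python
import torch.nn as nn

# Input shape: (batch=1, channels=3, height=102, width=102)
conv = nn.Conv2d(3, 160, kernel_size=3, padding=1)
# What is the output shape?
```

Input: (1, 3, 102, 102) -> Output: (1, 160, 102, 102)

Answer: (1, 160, 102, 102)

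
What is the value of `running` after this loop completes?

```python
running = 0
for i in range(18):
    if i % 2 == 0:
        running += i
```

Sum of even numbers 0 to 17
`running` takes the values: 0 → 2 → 6 → 12 → 20 → 30 → 42 → 56 → 72

Answer: 72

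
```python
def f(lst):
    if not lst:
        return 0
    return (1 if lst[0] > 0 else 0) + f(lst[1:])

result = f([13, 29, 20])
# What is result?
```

Count of positive elements in [13, 29, 20] = 3

Answer: 3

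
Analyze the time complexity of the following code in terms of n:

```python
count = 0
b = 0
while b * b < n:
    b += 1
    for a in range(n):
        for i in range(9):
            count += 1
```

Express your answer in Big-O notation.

Each loop level contributes: √n × n × 1. Multiplying the contributions gives O(n√n).

Answer: O(n√n)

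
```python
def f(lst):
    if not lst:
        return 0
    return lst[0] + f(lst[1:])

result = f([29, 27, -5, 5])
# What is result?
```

29 + 27 + (-5) + 5 + 0 = 56

Answer: 56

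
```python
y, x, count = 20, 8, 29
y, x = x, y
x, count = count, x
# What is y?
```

Trace:
`y, x, count = 20, 8, 29` → y = 20; x = 8; count = 29
`y, x = x, y` → y = 8; x = 20
`x, count = count, x` → x = 29; count = 20
So y = 8

Answer: 8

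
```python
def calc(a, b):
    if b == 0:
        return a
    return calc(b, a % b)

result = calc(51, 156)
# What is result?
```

calc(51, 156) -> calc(156, 51) -> calc(51, 3) -> calc(3, 0) -> 3

Answer: 3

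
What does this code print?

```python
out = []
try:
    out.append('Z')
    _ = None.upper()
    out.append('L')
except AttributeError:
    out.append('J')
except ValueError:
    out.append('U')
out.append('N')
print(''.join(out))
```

Execution trace: 'Z' (try body) → 'J' (except AttributeError) → 'N' (after the try/except). Output: ZJN

Answer: ZJN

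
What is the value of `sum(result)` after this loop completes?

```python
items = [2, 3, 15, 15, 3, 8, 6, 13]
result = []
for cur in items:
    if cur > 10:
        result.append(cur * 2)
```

Sum of doubled values > 10
`result` takes the values: [] → [30] → [30, 30] → [30, 30, 26]
So `sum(result)` = 86

Answer: 86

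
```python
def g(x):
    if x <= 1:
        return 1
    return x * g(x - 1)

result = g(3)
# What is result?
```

g(3) = 3 * 2 * 1 = 6

Answer: 6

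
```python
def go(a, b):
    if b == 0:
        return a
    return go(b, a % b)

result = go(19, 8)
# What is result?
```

go(19, 8) -> go(8, 3) -> go(3, 2) -> go(2, 1) -> go(1, 0) -> 1

Answer: 1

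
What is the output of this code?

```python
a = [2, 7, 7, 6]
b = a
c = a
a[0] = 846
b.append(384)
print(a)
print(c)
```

Key concept: multiple aliases.
Step by step:
`a = [2, 7, 7, 6]` → a = [2, 7, 7, 6]
`b = a` → b = [2, 7, 7, 6] (same object as a)
`c = a` → c = [2, 7, 7, 6] (same object as a, b)
`a[0] = 846` → a = [846, 7, 7, 6] (same object as b, c); b = [846, 7, 7, 6] (same object as a, c); c = [846, 7, 7, 6] (same object as a, b)
`b.append(384)` → a = [846, 7, 7, 6, 384] (same object as b, c); b = [846, 7, 7, 6, 384] (same object as a, c); c = [846, 7, 7, 6, 384] (same object as a, b)
`print(a)` → prints [846, 7, 7, 6, 384]
`print(c)` → prints [846, 7, 7, 6, 384]

Answer:
[846, 7, 7, 6, 384]
[846, 7, 7, 6, 384]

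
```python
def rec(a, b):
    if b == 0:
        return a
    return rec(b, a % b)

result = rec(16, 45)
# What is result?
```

rec(16, 45) -> rec(45, 16) -> rec(16, 13) -> rec(13, 3) -> rec(3, 1) -> rec(1, 0) -> 1

Answer: 1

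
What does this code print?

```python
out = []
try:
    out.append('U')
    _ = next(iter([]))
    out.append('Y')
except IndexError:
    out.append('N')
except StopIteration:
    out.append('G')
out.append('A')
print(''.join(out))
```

Execution trace: 'U' (try body) → 'G' (except StopIteration) → 'A' (after the try/except). Output: UGA

Answer: UGA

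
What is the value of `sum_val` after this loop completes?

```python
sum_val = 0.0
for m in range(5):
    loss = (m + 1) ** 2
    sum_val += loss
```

Sum of squared losses 1² + 2² + ... + 5²
`sum_val` takes the values: 0.0 → 1.0 → 5.0 → 14.0 → 30.0 → 55.0

Answer: 55.0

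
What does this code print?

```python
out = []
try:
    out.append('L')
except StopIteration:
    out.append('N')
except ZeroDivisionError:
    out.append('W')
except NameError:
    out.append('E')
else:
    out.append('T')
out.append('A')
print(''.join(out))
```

Execution trace: 'L' (try body, no exception) → 'T' (else) → 'A' (after the try/except). Output: LTA

Answer: LTA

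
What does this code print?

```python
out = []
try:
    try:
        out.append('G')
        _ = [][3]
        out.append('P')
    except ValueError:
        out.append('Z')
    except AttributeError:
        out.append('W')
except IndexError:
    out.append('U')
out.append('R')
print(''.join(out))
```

Execution trace: 'G' (inner try body) → 'U' (outer except IndexError) → 'R' (after the try/except). Output: GUR

Answer: GUR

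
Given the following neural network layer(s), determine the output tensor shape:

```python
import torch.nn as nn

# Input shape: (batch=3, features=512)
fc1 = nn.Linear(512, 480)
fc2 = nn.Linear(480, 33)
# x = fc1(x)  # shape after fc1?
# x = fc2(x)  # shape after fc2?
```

Input: (3, 512) -> after fc1: (3, 480) -> Output: (3, 33)

Answer: (3, 33)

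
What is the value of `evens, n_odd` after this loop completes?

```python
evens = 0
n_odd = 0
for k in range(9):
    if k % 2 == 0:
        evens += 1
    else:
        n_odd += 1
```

Count evens and odds in range(9)
`evens, n_odd` takes the values: (0, 0) → (1, 0) → (1, 1) → (2, 1) → (2, 2) → (3, 2) → (3, 3) → (4, 3) → (4, 4) → (5, 4)

Answer: 5, 4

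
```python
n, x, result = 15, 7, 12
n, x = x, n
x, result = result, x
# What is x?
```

Trace:
`n, x, result = 15, 7, 12` → n = 15; x = 7; result = 12
`n, x = x, n` → n = 7; x = 15
`x, result = result, x` → x = 12; result = 15
So x = 12

Answer: 12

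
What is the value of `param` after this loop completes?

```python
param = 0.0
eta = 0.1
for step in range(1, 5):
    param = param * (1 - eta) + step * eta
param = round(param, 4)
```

Moving average with lr=0.1
`param` takes the values: 0.0 → 0.1 → 0.29 → 0.561 → 0.9049

Answer: 0.9049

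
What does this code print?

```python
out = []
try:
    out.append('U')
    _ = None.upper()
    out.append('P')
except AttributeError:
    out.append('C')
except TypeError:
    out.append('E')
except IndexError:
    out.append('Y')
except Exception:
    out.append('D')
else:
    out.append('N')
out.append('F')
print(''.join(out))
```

Execution trace: 'U' (try body) → 'C' (except AttributeError) → 'F' (after the try/except). Output: UCF

Answer: UCF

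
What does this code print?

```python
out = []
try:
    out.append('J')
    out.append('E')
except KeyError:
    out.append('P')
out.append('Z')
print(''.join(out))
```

Execution trace: 'J' (try body) → 'E' (try body, no exception) → 'Z' (after the try/except). Output: JEZ

Answer: JEZ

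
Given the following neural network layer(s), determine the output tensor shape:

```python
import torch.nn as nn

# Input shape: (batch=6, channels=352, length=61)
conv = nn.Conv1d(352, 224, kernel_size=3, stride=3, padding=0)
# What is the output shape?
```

Input: (6, 352, 61) -> Output: (6, 224, 20)

Answer: (6, 224, 20)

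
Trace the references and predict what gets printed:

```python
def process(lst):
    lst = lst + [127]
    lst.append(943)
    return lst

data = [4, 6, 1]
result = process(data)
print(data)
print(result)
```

Key concept: rebinding parameter vs mutation.
Step by step:
`data = [4, 6, 1]` → data = [4, 6, 1]
`result = process(data)` → result = [4, 6, 1, 127, 943]
`print(data)` → prints [4, 6, 1]
`print(result)` → prints [4, 6, 1, 127, 943]

Answer:
[4, 6, 1]
[4, 6, 1, 127, 943]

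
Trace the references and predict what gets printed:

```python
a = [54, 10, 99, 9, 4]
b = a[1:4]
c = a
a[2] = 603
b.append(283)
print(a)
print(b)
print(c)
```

Key concept: slice vs alias.
Step by step:
`a = [54, 10, 99, 9, 4]` → a = [54, 10, 99, 9, 4]
`b = a[1:4]` → b = [10, 99, 9]
`c = a` → c = [54, 10, 99, 9, 4] (same object as a)
`a[2] = 603` → a = [54, 10, 603, 9, 4] (same object as c); c = [54, 10, 603, 9, 4] (same object as a)
`b.append(283)` → b = [10, 99, 9, 283]
`print(a)` → prints [54, 10, 603, 9, 4]
`print(b)` → prints [10, 99, 9, 283]
`print(c)` → prints [54, 10, 603, 9, 4]

Answer:
[54, 10, 603, 9, 4]
[10, 99, 9, 283]
[54, 10, 603, 9, 4]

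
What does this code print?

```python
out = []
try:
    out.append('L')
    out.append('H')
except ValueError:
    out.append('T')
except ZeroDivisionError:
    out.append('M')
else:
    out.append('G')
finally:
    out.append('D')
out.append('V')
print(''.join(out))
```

Execution trace: 'L' (try body) → 'H' (try body, no exception) → 'G' (else) → 'D' (finally) → 'V' (after the try/except). Output: LHGDV

Answer: LHGDV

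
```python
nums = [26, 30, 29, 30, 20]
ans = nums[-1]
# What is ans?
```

Trace:
`nums = [26, 30, 29, 30, 20]` → nums = [26, 30, 29, 30, 20]
`ans = nums[-1]` → ans = 20
So ans = 20

Answer: 20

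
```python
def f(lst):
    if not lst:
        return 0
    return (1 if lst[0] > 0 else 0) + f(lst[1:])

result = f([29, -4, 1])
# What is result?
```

Count of positive elements in [29, -4, 1] = 2

Answer: 2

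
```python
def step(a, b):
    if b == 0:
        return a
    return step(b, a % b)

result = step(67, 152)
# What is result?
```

step(67, 152) -> step(152, 67) -> step(67, 18) -> step(18, 13) -> step(13, 5) -> step(5, 3) -> step(3, 2) -> step(2, 1) -> step(1, 0) -> 1

Answer: 1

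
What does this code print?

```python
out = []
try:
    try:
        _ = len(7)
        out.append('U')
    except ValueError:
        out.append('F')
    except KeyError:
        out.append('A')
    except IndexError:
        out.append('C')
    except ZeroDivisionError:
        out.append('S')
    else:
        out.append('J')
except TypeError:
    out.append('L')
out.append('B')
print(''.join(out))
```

Execution trace: 'L' (outer except TypeError) → 'B' (after the try/except). Output: LB

Answer: LB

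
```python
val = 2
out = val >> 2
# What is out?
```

Trace:
`val = 2` → val = 2
`out = val >> 2` → out = 0
So out = 0

Answer: 0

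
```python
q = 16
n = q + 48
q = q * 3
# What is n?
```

Trace:
`q = 16` → q = 16
`n = q + 48` → n = 64
`q = q * 3` → q = 48
So n = 64

Answer: 64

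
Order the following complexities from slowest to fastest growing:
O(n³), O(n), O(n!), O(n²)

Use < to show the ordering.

Ordered by growth rate: O(n) < O(n²) < O(n³) < O(n!)

Answer: O(n) < O(n²) < O(n³) < O(n!)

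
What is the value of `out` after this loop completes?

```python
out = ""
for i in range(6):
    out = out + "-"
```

Repeat '-' 6 times
`out` takes the values: "" → "-" → "--" → "---" → "----" → "-----" → "------"

Answer: "------"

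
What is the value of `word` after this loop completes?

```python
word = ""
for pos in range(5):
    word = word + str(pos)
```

Concatenate digits 0 to 4
`word` takes the values: "" → "0" → "01" → "012" → "0123" → "01234"

Answer: "01234"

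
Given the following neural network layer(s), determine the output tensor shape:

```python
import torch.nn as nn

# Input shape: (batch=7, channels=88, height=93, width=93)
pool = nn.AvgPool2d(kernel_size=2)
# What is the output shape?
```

Input: (7, 88, 93, 93) -> Output: (7, 88, 46, 46)

Answer: (7, 88, 46, 46)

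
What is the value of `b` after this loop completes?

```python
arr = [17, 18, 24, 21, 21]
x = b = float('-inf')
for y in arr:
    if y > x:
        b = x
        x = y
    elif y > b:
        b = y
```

Second largest (with repeats) in [17, 18, 24, 21, 21]
`b` takes the values: -inf → 17 → 18 → 21

Answer: 21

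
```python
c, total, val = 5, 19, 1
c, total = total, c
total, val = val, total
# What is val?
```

Trace:
`c, total, val = 5, 19, 1` → c = 5; total = 19; val = 1
`c, total = total, c` → c = 19; total = 5
`total, val = val, total` → total = 1; val = 5
So val = 5

Answer: 5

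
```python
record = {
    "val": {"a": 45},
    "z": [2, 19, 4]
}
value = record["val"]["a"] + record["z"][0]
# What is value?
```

Trace:
`record = { ...` → record = {'val': {'a': 45}, 'z': [2, 19, 4]}
`value = record["val"]["a"] + record["z"][0]` → value = 47
So value = 47

Answer: 47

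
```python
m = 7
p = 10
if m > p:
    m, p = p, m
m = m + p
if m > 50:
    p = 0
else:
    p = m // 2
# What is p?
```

Trace:
`m = 7` → m = 7
`p = 10` → p = 10
`if m > p: ...` → m > p is False → no variable changes
`m = m + p` → m = 17
`if m > 50: ...` → m > 50 is False, take else branch → p = 8
So p = 8

Answer: 8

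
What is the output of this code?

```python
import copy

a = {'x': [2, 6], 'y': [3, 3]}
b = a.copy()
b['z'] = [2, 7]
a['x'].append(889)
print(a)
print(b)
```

Key concept: shallow copy of dict with mutable values.
Step by step:
`a = {'x': [2, 6], 'y': [3, 3]}` → a = {'x': [2, 6], 'y': [3, 3]}
`b = a.copy()` → b = {'x': [2, 6], 'y': [3, 3]}
`b['z'] = [2, 7]` → b = {'x': [2, 6], 'y': [3, 3], 'z': [2, 7]}
`a['x'].append(889)` → a = {'x': [2, 6, 889], 'y': [3, 3]}; b = {'x': [2, 6, 889], 'y': [3, 3], 'z': [2, 7]}
`print(a)` → prints {'x': [2, 6, 889], 'y': [3, 3]}
`print(b)` → prints {'x': [2, 6, 889], 'y': [3, 3], 'z': [2, 7]}

Answer:
{'x': [2, 6, 889], 'y': [3, 3]}
{'x': [2, 6, 889], 'y': [3, 3], 'z': [2, 7]}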